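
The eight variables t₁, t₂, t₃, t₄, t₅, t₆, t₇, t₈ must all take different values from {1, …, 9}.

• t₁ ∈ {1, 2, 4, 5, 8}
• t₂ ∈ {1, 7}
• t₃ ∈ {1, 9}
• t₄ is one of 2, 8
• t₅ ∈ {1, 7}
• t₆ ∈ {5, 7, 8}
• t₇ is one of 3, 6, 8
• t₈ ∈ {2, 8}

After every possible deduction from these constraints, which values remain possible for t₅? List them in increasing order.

The 2 variables t₂ and t₅ are confined to {1, 7}, which locks those values in; drop them from t₁, t₃, t₆.
t₃'s domain is down to {9}, so t₃ = 9.
The 2 variables t₄ and t₈ are confined to {2, 8}, which locks those values in; drop them from t₁, t₆, t₇.
That leaves t₆ = 5. Eliminate 5 elsewhere: t₁.
t₁ must be 4 (only option left).
No further eliminations apply; t₅ can still be any of 1, 7.

1, 7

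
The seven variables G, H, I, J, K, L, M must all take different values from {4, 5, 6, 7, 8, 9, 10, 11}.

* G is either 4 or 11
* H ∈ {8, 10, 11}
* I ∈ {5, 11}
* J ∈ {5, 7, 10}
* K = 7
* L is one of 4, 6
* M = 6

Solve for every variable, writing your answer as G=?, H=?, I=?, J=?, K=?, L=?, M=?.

G=11, H=8, I=5, J=10, K=7, L=4, M=6

K has just one choice, so K = 7. So J can't be 7.
M's domain is down to {6}, so M = 6. Remove 6 from L.
That leaves L = 4. Eliminate 4 elsewhere: G.
G has just one choice, so G = 11. Remove 11 from H, I.
That leaves I = 5. Strike 5 from J.
J must be 10 (only option left). Strike 10 from H.
H must be 8 (only option left).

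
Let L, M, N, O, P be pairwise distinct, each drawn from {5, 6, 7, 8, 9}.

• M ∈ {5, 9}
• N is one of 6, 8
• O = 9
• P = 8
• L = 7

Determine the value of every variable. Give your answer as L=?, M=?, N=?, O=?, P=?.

L=7, M=5, N=6, O=9, P=8

L's domain is down to {7}, so L = 7.
O has just one choice, so O = 9. So M can't be 9.
P has just one choice, so P = 8. Eliminate 8 elsewhere: N.
M must be 5 (only option left).
That leaves N = 6.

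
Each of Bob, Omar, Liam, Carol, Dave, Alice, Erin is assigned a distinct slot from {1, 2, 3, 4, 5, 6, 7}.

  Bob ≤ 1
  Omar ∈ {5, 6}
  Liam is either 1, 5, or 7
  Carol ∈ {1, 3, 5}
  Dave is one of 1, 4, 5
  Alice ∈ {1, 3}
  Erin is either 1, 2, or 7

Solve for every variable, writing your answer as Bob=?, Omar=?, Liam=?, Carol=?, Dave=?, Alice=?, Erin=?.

Bob=1, Omar=6, Liam=7, Carol=5, Dave=4, Alice=3, Erin=2

Bob must be 1 (only option left). Strike 1 from Liam, Carol, Dave, Alice, Erin.
Alice has just one choice, so Alice = 3. Eliminate 3 elsewhere: Carol.
Carol must be 5 (only option left). Eliminate 5 elsewhere: Omar, Liam, Dave.
Dave has just one choice, so Dave = 4.
Omar's domain is down to {6}, so Omar = 6.
That leaves Liam = 7. Strike 7 from Erin.
Erin must be 2 (only option left).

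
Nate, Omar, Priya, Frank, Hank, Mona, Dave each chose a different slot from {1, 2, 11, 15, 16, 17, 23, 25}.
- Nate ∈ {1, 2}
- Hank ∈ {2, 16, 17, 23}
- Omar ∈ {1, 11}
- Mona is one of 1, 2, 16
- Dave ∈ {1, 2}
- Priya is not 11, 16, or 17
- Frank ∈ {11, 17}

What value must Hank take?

Nate and Dave share exactly the 2 values {1, 2}; by pigeonhole those values go to them, so strike 1, 2 from Omar, Priya, Hank, Mona.
Omar has just one choice, so Omar = 11. Strike 11 from Frank.
Frank's domain is down to {17}, so Frank = 17. Strike 17 from Hank.
Mona must be 16 (only option left). So Hank can't be 16.
So Hank = 23.

23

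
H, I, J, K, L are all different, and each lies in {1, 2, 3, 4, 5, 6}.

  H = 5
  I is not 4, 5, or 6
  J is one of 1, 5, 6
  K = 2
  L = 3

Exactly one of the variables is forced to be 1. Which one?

H must be 5 (only option left). Remove 5 from J.
K has just one choice, so K = 2. Remove 2 from I.
That leaves L = 3. Strike 3 from I.
So 1 goes to I.

I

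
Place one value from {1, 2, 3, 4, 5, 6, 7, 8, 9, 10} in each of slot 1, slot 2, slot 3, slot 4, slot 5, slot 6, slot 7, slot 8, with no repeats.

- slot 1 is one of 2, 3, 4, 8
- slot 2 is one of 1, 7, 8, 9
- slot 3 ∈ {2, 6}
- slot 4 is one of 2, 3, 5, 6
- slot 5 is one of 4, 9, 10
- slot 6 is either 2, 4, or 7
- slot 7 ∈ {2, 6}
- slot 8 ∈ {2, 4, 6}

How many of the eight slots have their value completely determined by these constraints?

2

The 2 variables slot 3 and slot 7 are confined to {2, 6}, which locks those values in; drop them from slot 1, slot 4, slot 6, slot 8.
slot 8's domain is down to {4}, so slot 8 = 4. Strike 4 from slot 1, slot 5, slot 6.
slot 6 must be 7 (only option left). Remove 7 from slot 2.
Determined: slot 6=7, slot 8=4. The other slots each still have more than one consistent value. That makes 2.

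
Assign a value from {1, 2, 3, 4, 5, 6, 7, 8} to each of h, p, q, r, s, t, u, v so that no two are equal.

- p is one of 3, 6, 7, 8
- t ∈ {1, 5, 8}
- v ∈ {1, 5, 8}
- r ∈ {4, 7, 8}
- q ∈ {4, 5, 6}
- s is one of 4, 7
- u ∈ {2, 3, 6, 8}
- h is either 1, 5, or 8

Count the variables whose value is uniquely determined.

Among the 8 variables, 2 fits only u (and all 8 values in {1, 2, 3, 4, 5, 6, 7, 8} must be used), so u = 2.
Among the 7 still-open variables, 3 fits only p (and all 7 values in {1, 3, 4, 5, 6, 7, 8} must be used), so p = 3.
The 6 still-open variables draw from only 6 values {1, 4, 5, 6, 7, 8}, so each is used; only q can be 6, hence q = 6.
h, t, v between them cover only {1, 5, 8} — a naked triple. Remove those values from r.
Determined: p=3, q=6, u=2. The other variables each still have more than one consistent value. That makes 3.

3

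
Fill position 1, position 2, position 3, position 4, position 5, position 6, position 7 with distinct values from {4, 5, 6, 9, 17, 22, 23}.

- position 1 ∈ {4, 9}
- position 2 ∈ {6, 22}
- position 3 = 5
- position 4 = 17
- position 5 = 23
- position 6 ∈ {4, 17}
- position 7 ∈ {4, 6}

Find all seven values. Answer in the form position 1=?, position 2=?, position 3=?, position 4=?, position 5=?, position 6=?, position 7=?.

position 1=9, position 2=22, position 3=5, position 4=17, position 5=23, position 6=4, position 7=6

position 3 has just one choice, so position 3 = 5.
position 4's domain is down to {17}, so position 4 = 17. Strike 17 from position 6.
That leaves position 5 = 23.
position 6's domain is down to {4}, so position 6 = 4. Strike 4 from position 1, position 7.
That leaves position 7 = 6. Eliminate 6 elsewhere: position 2.
position 1 has just one choice, so position 1 = 9.
position 2 must be 22 (only option left).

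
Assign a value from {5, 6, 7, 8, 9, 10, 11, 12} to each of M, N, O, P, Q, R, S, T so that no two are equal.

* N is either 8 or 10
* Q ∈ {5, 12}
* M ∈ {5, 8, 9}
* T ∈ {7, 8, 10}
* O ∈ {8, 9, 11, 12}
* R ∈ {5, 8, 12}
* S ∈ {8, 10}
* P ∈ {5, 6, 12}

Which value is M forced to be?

9

The 8 variables together cover exactly {5, 6, 7, 8, 9, 10, 11, 12} — 8 values for 8 variables — and 6 appears only in P's list, so P = 6.
The 7 still-open variables draw from only 7 values {5, 7, 8, 9, 10, 11, 12}, so each is used; only T can be 7, hence T = 7.
The 6 still-open variables draw from only 6 values {5, 8, 9, 10, 11, 12}, so each is used; only O can be 11, hence O = 11.
Among the 5 still-open variables, 9 fits only M (and all 5 values in {5, 8, 9, 10, 12} must be used), so M = 9.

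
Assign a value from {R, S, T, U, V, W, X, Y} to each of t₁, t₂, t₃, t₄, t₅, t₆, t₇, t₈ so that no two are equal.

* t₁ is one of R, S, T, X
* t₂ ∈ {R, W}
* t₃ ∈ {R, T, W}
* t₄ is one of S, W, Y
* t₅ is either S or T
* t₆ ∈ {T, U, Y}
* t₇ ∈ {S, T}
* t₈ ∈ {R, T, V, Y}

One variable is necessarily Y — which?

t₄

Among the 8 variables, U fits only t₆ (and all 8 values in {R, S, T, U, V, W, X, Y} must be used), so t₆ = U.
The 7 still-open variables together cover exactly {R, S, T, V, W, X, Y} — 7 values for 7 variables — and V appears only in t₈'s list, so t₈ = V.
Among the 6 still-open variables, X fits only t₁ (and all 6 values in {R, S, T, W, X, Y} must be used), so t₁ = X.
The 5 still-open variables draw from only 5 values {R, S, T, W, Y}, so each is used; only t₄ can be Y, hence t₄ = Y.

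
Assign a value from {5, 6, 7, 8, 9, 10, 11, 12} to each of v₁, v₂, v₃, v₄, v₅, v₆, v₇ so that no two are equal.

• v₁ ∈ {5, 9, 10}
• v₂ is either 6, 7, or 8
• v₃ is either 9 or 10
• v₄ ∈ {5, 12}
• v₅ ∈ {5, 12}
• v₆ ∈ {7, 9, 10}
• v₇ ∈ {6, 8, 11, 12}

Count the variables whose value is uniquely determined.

v₄ and v₅ share exactly the 2 values {5, 12}; by pigeonhole those values go to them, so strike 5, 12 from v₁, v₇.
v₁ and v₃ between them cover only {9, 10} — a naked pair. Remove those values from v₆.
v₆ must be 7 (only option left). So v₂ can't be 7.
Determined: v₆=7. The other variables each still have more than one consistent value. That makes 1.

1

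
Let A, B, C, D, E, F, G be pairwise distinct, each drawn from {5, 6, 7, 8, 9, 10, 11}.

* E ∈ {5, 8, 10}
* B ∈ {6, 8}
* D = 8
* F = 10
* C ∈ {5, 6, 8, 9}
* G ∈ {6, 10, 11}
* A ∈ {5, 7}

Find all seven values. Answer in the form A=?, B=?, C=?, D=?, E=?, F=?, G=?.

D must be 8 (only option left). Eliminate 8 elsewhere: B, C, E.
F's domain is down to {10}, so F = 10. So E, G can't be 10.
That leaves B = 6. Eliminate 6 elsewhere: C, G.
E's domain is down to {5}, so E = 5. Eliminate 5 elsewhere: A, C.
That leaves G = 11.
A's domain is down to {7}, so A = 7.
C's domain is down to {9}, so C = 9.

A=7, B=6, C=9, D=8, E=5, F=10, G=11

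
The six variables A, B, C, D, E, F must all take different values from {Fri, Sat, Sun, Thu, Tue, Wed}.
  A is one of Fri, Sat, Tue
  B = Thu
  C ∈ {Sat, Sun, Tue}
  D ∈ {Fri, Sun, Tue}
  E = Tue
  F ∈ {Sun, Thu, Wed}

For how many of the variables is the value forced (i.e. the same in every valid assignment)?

3

B has just one choice, so B = Thu. Remove Thu from F.
That leaves E = Tue. So A, C, D can't be Tue.
Among the 4 still-open variables, Wed fits only F (and all 4 values in {Fri, Sat, Sun, Wed} must be used), so F = Wed.
Determined: B=Thu, E=Tue, F=Wed. The other variables each still have more than one consistent value. That makes 3.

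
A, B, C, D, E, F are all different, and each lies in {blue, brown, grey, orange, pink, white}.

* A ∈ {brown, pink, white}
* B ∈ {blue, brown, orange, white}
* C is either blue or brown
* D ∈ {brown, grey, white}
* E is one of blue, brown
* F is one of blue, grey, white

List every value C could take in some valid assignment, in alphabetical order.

blue, brown

The 6 variables draw from only 6 values {blue, brown, grey, orange, pink, white}, so each is used; only B can be orange, hence B = orange.
Among the 5 still-open variables, pink fits only A (and all 5 values in {blue, brown, grey, pink, white} must be used), so A = pink.
C and E between them cover only {blue, brown} — a naked pair. Remove those values from D, F.
No further eliminations apply; C can still be any of blue, brown.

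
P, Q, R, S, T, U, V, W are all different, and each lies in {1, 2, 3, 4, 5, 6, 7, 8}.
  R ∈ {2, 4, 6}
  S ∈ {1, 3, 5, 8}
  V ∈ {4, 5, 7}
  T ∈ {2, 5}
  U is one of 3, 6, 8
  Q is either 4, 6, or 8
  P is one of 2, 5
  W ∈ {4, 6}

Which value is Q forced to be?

8

The 8 variables draw from only 8 values {1, 2, 3, 4, 5, 6, 7, 8}, so each is used; only S can be 1, hence S = 1.
The 7 still-open variables draw from only 7 values {2, 3, 4, 5, 6, 7, 8}, so each is used; only U can be 3, hence U = 3.
The 6 still-open variables draw from only 6 values {2, 4, 5, 6, 7, 8}, so each is used; only V can be 7, hence V = 7.
The 5 still-open variables draw from only 5 values {2, 4, 5, 6, 8}, so each is used; only Q can be 8, hence Q = 8.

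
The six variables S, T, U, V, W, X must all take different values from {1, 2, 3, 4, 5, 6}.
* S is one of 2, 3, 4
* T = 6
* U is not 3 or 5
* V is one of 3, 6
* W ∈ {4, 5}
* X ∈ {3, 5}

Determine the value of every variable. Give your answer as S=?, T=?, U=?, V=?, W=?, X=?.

T's domain is down to {6}, so T = 6. Remove 6 from U, V.
That leaves V = 3. Remove 3 from S, X.
X must be 5 (only option left). Eliminate 5 elsewhere: W.
W has just one choice, so W = 4. Remove 4 from S, U.
S has just one choice, so S = 2. So U can't be 2.
U has just one choice, so U = 1.

S=2, T=6, U=1, V=3, W=4, X=5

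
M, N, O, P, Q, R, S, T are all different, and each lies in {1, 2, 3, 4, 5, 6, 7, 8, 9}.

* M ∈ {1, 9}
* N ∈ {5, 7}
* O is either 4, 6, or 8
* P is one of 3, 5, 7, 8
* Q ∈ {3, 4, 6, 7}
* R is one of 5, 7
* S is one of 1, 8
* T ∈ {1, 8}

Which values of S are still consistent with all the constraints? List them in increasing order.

The 8 variables together cover exactly {1, 3, 4, 5, 6, 7, 8, 9} — 8 values for 8 variables — and 9 appears only in M's list, so M = 9.
The 2 variables N and R are confined to {5, 7}, which locks those values in; drop them from P, Q.
S and T share exactly the 2 values {1, 8}; by pigeonhole those values go to them, so strike 1, 8 from O, P.
P must be 3 (only option left). So Q can't be 3.
No further eliminations apply; S can still be any of 1, 8.

1, 8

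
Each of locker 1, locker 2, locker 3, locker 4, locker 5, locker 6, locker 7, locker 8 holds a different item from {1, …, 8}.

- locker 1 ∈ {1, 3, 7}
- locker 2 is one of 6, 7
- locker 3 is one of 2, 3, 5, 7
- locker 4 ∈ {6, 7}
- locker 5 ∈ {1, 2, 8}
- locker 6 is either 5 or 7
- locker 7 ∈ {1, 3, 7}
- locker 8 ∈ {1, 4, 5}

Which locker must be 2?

locker 3

The 8 variables together cover exactly {1, 2, 3, 4, 5, 6, 7, 8} — 8 values for 8 variables — and 4 appears only in locker 8's list, so locker 8 = 4.
The 7 still-open variables draw from only 7 values {1, 2, 3, 5, 6, 7, 8}, so each is used; only locker 5 can be 8, hence locker 5 = 8.
The 6 still-open variables draw from only 6 values {1, 2, 3, 5, 6, 7}, so each is used; only locker 3 can be 2, hence locker 3 = 2.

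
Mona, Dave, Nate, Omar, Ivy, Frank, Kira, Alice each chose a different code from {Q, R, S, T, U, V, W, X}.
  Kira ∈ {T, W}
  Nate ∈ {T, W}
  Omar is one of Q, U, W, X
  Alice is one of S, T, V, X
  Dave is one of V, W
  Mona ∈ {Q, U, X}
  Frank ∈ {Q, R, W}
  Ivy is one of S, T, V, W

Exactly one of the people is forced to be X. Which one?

Alice

The 8 variables together cover exactly {Q, R, S, T, U, V, W, X} — 8 values for 8 variables — and R appears only in Frank's list, so Frank = R.
The 2 variables Nate and Kira are confined to {T, W}, which locks those values in; drop them from Dave, Omar, Ivy, Alice.
Dave must be V (only option left). Eliminate V elsewhere: Ivy, Alice.
Ivy's domain is down to {S}, so Ivy = S. Remove S from Alice.
So X goes to Alice.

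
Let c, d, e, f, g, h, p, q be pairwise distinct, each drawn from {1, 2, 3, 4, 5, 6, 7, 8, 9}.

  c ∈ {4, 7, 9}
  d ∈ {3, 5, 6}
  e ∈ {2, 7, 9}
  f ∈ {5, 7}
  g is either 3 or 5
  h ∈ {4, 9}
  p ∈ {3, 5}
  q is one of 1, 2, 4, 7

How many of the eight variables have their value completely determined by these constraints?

4

Among the 8 variables, 1 fits only q (and all 8 values in {1, 2, 3, 4, 5, 6, 7, 9} must be used), so q = 1.
The 7 still-open variables together cover exactly {2, 3, 4, 5, 6, 7, 9} — 7 values for 7 variables — and 2 appears only in e's list, so e = 2.
The 6 still-open variables draw from only 6 values {3, 4, 5, 6, 7, 9}, so each is used; only d can be 6, hence d = 6.
The 2 variables g and p are confined to {3, 5}, which locks those values in; drop them from f.
f's domain is down to {7}, so f = 7. Remove 7 from c.
Determined: d=6, e=2, f=7, q=1. The other variables each still have more than one consistent value. That makes 4.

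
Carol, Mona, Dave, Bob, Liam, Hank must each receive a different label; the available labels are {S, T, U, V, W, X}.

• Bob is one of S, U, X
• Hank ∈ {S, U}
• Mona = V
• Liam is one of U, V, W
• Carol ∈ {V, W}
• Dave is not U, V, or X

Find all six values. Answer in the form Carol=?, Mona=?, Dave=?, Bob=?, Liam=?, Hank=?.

Mona's domain is down to {V}, so Mona = V. Remove V from Carol, Liam.
Carol's domain is down to {W}, so Carol = W. So Dave, Liam can't be W.
Liam must be U (only option left). Strike U from Bob, Hank.
That leaves Hank = S. Remove S from Dave, Bob.
That leaves Dave = T.
Bob must be X (only option left).

Carol=W, Mona=V, Dave=T, Bob=X, Liam=U, Hank=S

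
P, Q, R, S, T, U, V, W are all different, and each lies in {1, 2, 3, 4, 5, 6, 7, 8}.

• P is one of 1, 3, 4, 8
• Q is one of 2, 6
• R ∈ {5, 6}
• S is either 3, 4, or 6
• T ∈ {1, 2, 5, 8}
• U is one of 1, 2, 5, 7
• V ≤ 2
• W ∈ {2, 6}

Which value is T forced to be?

8

The 8 variables together cover exactly {1, 2, 3, 4, 5, 6, 7, 8} — 8 values for 8 variables — and 7 appears only in U's list, so U = 7.
Q and W share exactly the 2 values {2, 6}; by pigeonhole those values go to them, so strike 2, 6 from R, S, T, V.
R has just one choice, so R = 5. Eliminate 5 elsewhere: T.
V's domain is down to {1}, so V = 1. Remove 1 from P, T.
So T = 8.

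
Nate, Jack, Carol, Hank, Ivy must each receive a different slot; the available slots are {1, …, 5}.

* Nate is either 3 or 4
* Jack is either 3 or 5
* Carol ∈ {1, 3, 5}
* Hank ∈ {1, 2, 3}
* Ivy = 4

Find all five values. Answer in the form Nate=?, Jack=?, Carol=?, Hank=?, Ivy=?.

Ivy must be 4 (only option left). Remove 4 from Nate.
Nate has just one choice, so Nate = 3. So Jack, Carol, Hank can't be 3.
Jack must be 5 (only option left). Strike 5 from Carol.
That leaves Carol = 1. Remove 1 from Hank.
That leaves Hank = 2.

Nate=3, Jack=5, Carol=1, Hank=2, Ivy=4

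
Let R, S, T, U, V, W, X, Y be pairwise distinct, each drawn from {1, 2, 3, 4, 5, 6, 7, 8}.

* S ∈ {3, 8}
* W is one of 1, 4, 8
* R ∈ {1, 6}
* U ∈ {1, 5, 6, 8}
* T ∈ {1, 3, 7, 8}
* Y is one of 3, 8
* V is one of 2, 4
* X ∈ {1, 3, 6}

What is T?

7

The 8 variables together cover exactly {1, 2, 3, 4, 5, 6, 7, 8} — 8 values for 8 variables — and 2 appears only in V's list, so V = 2.
Among the 7 still-open variables, 4 fits only W (and all 7 values in {1, 3, 4, 5, 6, 7, 8} must be used), so W = 4.
The 6 still-open variables together cover exactly {1, 3, 5, 6, 7, 8} — 6 values for 6 variables — and 5 appears only in U's list, so U = 5.
Among the 5 still-open variables, 7 fits only T (and all 5 values in {1, 3, 6, 7, 8} must be used), so T = 7.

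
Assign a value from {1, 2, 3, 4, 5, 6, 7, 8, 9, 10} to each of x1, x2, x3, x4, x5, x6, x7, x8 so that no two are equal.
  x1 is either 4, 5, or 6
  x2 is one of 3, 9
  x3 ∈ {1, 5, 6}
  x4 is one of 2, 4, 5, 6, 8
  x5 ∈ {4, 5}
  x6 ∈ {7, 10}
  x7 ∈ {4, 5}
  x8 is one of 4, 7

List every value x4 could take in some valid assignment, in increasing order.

2, 8

The 2 variables x5 and x7 are confined to {4, 5}, which locks those values in; drop them from x1, x3, x4, x8.
x1 has just one choice, so x1 = 6. Strike 6 from x3, x4.
x3 has just one choice, so x3 = 1.
That leaves x8 = 7. So x6 can't be 7.
x6's domain is down to {10}, so x6 = 10.
No further eliminations apply; x4 can still be any of 2, 8.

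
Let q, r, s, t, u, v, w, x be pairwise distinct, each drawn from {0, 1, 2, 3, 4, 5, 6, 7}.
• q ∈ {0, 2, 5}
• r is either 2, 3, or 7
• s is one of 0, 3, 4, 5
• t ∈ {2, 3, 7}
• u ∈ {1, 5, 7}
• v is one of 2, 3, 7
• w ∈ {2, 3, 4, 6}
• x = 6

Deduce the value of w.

x must be 6 (only option left). Remove 6 from w.
The 7 still-open variables together cover exactly {0, 1, 2, 3, 4, 5, 7} — 7 values for 7 variables — and 1 appears only in u's list, so u = 1.
The 3 variables r, t, v are confined to {2, 3, 7}, which locks those values in; drop them from q, s, w.
So w = 4.

4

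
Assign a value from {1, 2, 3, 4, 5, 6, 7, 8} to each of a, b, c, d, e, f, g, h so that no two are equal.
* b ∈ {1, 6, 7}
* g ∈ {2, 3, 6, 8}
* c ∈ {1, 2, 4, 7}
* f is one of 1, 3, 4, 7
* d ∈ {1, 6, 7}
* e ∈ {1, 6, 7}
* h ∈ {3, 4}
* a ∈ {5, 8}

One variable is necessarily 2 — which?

Among the 8 variables, 5 fits only a (and all 8 values in {1, 2, 3, 4, 5, 6, 7, 8} must be used), so a = 5.
The 7 still-open variables together cover exactly {1, 2, 3, 4, 6, 7, 8} — 7 values for 7 variables — and 8 appears only in g's list, so g = 8.
Among the 6 still-open variables, 2 fits only c (and all 6 values in {1, 2, 3, 4, 6, 7} must be used), so c = 2.

c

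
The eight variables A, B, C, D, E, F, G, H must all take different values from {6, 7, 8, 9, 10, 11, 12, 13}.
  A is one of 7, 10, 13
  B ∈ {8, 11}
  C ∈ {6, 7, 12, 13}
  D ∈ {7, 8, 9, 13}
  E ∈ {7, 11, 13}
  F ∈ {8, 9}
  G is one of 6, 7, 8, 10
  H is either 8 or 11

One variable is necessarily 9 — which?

Among the 8 variables, 12 fits only C (and all 8 values in {6, 7, 8, 9, 10, 11, 12, 13} must be used), so C = 12.
The 7 still-open variables draw from only 7 values {6, 7, 8, 9, 10, 11, 13}, so each is used; only G can be 6, hence G = 6.
Among the 6 still-open variables, 10 fits only A (and all 6 values in {7, 8, 9, 10, 11, 13} must be used), so A = 10.
B and H share exactly the 2 values {8, 11}; by pigeonhole those values go to them, so strike 8, 11 from D, E, F.
So 9 goes to F.

F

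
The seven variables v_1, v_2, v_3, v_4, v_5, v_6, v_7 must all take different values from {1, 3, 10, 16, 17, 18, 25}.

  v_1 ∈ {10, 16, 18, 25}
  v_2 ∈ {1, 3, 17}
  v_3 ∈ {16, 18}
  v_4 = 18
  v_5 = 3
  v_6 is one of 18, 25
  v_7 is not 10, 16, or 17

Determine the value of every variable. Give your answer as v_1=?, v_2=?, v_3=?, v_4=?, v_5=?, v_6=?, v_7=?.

v_1=10, v_2=17, v_3=16, v_4=18, v_5=3, v_6=25, v_7=1

v_4 has just one choice, so v_4 = 18. So v_1, v_3, v_6, v_7 can't be 18.
v_5 must be 3 (only option left). So v_2, v_7 can't be 3.
v_6's domain is down to {25}, so v_6 = 25. Eliminate 25 elsewhere: v_1, v_7.
That leaves v_7 = 1. Remove 1 from v_2.
v_2 has just one choice, so v_2 = 17.
v_3's domain is down to {16}, so v_3 = 16. So v_1 can't be 16.
That leaves v_1 = 10.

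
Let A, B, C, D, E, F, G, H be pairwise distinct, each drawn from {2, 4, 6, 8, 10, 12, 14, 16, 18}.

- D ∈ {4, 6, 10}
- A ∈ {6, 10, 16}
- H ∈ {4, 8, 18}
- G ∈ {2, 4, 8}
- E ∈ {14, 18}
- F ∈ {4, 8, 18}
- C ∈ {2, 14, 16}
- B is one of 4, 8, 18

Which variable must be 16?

C

The 3 variables B, F, H are confined to {4, 8, 18}, which locks those values in; drop them from D, E, G.
E must be 14 (only option left). Eliminate 14 elsewhere: C.
That leaves G = 2. Remove 2 from C.
So 16 goes to C.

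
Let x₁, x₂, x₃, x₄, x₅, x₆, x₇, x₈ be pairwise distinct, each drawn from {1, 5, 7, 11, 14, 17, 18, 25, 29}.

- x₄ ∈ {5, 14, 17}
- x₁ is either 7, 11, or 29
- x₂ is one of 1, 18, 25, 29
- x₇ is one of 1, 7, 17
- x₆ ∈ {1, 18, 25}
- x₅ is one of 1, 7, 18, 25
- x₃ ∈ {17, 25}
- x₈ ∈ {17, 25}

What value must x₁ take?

x₃ and x₈ share exactly the 2 values {17, 25}; by pigeonhole those values go to them, so strike 17, 25 from x₂, x₄, x₅, x₆, x₇.
The 3 variables x₅, x₆, x₇ are confined to {1, 7, 18}, which locks those values in; drop them from x₁, x₂.
That leaves x₂ = 29. So x₁ can't be 29.
So x₁ = 11.

11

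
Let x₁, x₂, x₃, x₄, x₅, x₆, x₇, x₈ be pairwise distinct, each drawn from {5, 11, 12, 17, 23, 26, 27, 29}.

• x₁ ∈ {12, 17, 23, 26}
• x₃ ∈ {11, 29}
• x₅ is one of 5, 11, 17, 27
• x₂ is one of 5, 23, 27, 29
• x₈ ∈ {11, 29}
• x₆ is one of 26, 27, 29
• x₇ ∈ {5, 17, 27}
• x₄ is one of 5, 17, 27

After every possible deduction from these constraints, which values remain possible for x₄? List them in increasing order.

The 8 variables together cover exactly {5, 11, 12, 17, 23, 26, 27, 29} — 8 values for 8 variables — and 12 appears only in x₁'s list, so x₁ = 12.
Among the 7 still-open variables, 23 fits only x₂ (and all 7 values in {5, 11, 17, 23, 26, 27, 29} must be used), so x₂ = 23.
The 6 still-open variables draw from only 6 values {5, 11, 17, 26, 27, 29}, so each is used; only x₆ can be 26, hence x₆ = 26.
x₃ and x₈ between them cover only {11, 29} — a naked pair. Remove those values from x₅.
No further eliminations apply; x₄ can still be any of 5, 17, 27.

5, 17, 27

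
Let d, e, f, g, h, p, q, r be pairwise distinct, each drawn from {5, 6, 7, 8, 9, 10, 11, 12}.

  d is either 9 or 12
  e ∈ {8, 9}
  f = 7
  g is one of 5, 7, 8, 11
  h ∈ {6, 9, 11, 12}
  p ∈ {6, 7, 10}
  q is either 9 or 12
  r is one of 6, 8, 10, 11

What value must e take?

8

f must be 7 (only option left). Remove 7 from g, p.
The 7 still-open variables together cover exactly {5, 6, 8, 9, 10, 11, 12} — 7 values for 7 variables — and 5 appears only in g's list, so g = 5.
The 2 variables d and q are confined to {9, 12}, which locks those values in; drop them from e, h.
So e = 8.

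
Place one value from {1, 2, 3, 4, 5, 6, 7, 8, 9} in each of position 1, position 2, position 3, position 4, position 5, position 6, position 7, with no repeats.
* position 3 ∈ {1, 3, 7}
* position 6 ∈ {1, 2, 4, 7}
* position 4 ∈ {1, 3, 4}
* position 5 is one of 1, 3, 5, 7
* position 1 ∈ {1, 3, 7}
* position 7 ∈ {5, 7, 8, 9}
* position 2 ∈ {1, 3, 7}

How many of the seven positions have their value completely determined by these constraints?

The 3 variables position 1, position 2, position 3 are confined to {1, 3, 7}, which locks those values in; drop them from position 4, position 5, position 6, position 7.
position 4's domain is down to {4}, so position 4 = 4. Remove 4 from position 6.
position 5 has just one choice, so position 5 = 5. Strike 5 from position 7.
position 6 has just one choice, so position 6 = 2.
Determined: position 4=4, position 5=5, position 6=2. The other positions each still have more than one consistent value. That makes 3.

3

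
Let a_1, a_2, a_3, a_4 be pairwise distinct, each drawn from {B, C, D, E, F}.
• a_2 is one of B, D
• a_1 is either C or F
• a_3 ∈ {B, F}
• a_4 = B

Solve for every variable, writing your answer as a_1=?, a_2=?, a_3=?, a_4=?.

a_1=C, a_2=D, a_3=F, a_4=B

a_4 has just one choice, so a_4 = B. Strike B from a_2, a_3.
a_2 has just one choice, so a_2 = D.
a_3's domain is down to {F}, so a_3 = F. Eliminate F elsewhere: a_1.
a_1 has just one choice, so a_1 = C.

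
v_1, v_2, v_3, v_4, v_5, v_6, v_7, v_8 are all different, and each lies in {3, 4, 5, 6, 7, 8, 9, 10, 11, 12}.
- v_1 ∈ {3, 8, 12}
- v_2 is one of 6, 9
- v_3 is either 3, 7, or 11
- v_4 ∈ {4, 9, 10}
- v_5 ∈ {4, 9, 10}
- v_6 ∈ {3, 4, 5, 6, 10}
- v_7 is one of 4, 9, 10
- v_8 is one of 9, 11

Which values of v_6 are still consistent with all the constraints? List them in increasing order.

3, 5

v_4, v_5, v_7 share exactly the 3 values {4, 9, 10}; by pigeonhole those values go to them, so strike 4, 9, 10 from v_2, v_6, v_8.
v_2 has just one choice, so v_2 = 6. Strike 6 from v_6.
v_8's domain is down to {11}, so v_8 = 11. Strike 11 from v_3.
No further eliminations apply; v_6 can still be any of 3, 5.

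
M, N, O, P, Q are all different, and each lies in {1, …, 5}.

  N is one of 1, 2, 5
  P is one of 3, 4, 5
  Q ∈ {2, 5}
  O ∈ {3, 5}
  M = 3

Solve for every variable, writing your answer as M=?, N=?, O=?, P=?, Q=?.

M=3, N=1, O=5, P=4, Q=2

M has just one choice, so M = 3. Remove 3 from O, P.
O has just one choice, so O = 5. Strike 5 from N, P, Q.
P has just one choice, so P = 4.
That leaves Q = 2. Strike 2 from N.
That leaves N = 1.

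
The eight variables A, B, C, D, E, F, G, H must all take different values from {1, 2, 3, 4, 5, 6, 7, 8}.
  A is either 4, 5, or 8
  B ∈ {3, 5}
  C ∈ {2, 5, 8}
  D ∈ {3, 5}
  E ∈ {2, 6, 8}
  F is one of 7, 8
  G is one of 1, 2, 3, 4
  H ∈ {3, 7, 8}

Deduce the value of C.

2

The 8 variables draw from only 8 values {1, 2, 3, 4, 5, 6, 7, 8}, so each is used; only G can be 1, hence G = 1.
The 7 still-open variables together cover exactly {2, 3, 4, 5, 6, 7, 8} — 7 values for 7 variables — and 4 appears only in A's list, so A = 4.
Among the 6 still-open variables, 6 fits only E (and all 6 values in {2, 3, 5, 6, 7, 8} must be used), so E = 6.
The 5 still-open variables together cover exactly {2, 3, 5, 7, 8} — 5 values for 5 variables — and 2 appears only in C's list, so C = 2.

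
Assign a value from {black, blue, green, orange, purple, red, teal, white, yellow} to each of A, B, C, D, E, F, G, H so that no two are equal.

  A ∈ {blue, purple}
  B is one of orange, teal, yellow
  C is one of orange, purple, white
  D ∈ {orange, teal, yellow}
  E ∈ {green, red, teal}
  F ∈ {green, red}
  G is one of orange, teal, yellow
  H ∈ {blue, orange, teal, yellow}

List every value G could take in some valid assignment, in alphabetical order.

Among the 8 variables, white fits only C (and all 8 values in {blue, green, orange, purple, red, teal, white, yellow} must be used), so C = white.
The 7 still-open variables together cover exactly {blue, green, orange, purple, red, teal, yellow} — 7 values for 7 variables — and purple appears only in A's list, so A = purple.
Among the 6 still-open variables, blue fits only H (and all 6 values in {blue, green, orange, red, teal, yellow} must be used), so H = blue.
B, D, G share exactly the 3 values {orange, teal, yellow}; by pigeonhole those values go to them, so strike orange, teal, yellow from E.
No further eliminations apply; G can still be any of orange, teal, yellow.

orange, teal, yellow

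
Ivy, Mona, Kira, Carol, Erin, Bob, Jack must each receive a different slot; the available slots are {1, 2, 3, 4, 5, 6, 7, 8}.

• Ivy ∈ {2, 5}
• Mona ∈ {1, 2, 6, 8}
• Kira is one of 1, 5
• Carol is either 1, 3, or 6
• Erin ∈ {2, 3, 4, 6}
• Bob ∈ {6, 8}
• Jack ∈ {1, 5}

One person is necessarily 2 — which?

The 7 variables draw from only 7 values {1, 2, 3, 4, 5, 6, 8}, so each is used; only Erin can be 4, hence Erin = 4.
The 6 still-open variables draw from only 6 values {1, 2, 3, 5, 6, 8}, so each is used; only Carol can be 3, hence Carol = 3.
The 2 variables Kira and Jack are confined to {1, 5}, which locks those values in; drop them from Ivy, Mona.
So 2 goes to Ivy.

Ivy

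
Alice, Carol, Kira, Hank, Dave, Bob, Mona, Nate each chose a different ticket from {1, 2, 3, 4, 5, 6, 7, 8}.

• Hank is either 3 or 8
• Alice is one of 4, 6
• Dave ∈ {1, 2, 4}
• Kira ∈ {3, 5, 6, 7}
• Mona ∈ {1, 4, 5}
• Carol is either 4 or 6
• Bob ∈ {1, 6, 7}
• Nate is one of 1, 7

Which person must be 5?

Mona

The 8 variables together cover exactly {1, 2, 3, 4, 5, 6, 7, 8} — 8 values for 8 variables — and 2 appears only in Dave's list, so Dave = 2.
The 7 still-open variables together cover exactly {1, 3, 4, 5, 6, 7, 8} — 7 values for 7 variables — and 8 appears only in Hank's list, so Hank = 8.
The 6 still-open variables together cover exactly {1, 3, 4, 5, 6, 7} — 6 values for 6 variables — and 3 appears only in Kira's list, so Kira = 3.
Among the 5 still-open variables, 5 fits only Mona (and all 5 values in {1, 4, 5, 6, 7} must be used), so Mona = 5.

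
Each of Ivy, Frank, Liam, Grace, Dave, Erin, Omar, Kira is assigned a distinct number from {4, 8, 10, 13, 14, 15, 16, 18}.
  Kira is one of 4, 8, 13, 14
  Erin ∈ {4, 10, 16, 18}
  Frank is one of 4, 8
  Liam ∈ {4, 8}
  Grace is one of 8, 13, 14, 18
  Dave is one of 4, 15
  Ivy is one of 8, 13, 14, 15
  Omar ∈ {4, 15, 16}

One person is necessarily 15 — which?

Dave

The 8 variables together cover exactly {4, 8, 10, 13, 14, 15, 16, 18} — 8 values for 8 variables — and 10 appears only in Erin's list, so Erin = 10.
The 7 still-open variables draw from only 7 values {4, 8, 13, 14, 15, 16, 18}, so each is used; only Omar can be 16, hence Omar = 16.
Among the 6 still-open variables, 18 fits only Grace (and all 6 values in {4, 8, 13, 14, 15, 18} must be used), so Grace = 18.
Frank and Liam share exactly the 2 values {4, 8}; by pigeonhole those values go to them, so strike 4, 8 from Ivy, Dave, Kira.
So 15 goes to Dave.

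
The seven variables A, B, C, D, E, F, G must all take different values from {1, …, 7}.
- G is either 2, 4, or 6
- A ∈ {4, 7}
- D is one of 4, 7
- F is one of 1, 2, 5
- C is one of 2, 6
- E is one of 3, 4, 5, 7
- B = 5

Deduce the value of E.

B's domain is down to {5}, so B = 5. Strike 5 from E, F.
The 6 still-open variables draw from only 6 values {1, 2, 3, 4, 6, 7}, so each is used; only F can be 1, hence F = 1.
The 5 still-open variables draw from only 5 values {2, 3, 4, 6, 7}, so each is used; only E can be 3, hence E = 3.

3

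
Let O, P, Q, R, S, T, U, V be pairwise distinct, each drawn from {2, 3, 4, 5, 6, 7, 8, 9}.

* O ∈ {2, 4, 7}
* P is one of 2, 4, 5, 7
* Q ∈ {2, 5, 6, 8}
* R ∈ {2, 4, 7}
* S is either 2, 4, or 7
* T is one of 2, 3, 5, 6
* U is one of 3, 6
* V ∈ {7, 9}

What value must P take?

5

Among the 8 variables, 8 fits only Q (and all 8 values in {2, 3, 4, 5, 6, 7, 8, 9} must be used), so Q = 8.
Among the 7 still-open variables, 9 fits only V (and all 7 values in {2, 3, 4, 5, 6, 7, 9} must be used), so V = 9.
O, R, S between them cover only {2, 4, 7} — a naked triple. Remove those values from P, T.
So P = 5.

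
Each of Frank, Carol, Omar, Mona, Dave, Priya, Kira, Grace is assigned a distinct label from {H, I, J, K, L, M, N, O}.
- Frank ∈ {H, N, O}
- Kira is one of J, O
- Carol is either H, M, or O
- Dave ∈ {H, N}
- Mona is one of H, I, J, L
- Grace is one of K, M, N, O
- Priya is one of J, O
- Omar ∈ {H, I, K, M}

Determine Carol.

Among the 8 variables, L fits only Mona (and all 8 values in {H, I, J, K, L, M, N, O} must be used), so Mona = L.
Among the 7 still-open variables, I fits only Omar (and all 7 values in {H, I, J, K, M, N, O} must be used), so Omar = I.
The 6 still-open variables together cover exactly {H, J, K, M, N, O} — 6 values for 6 variables — and K appears only in Grace's list, so Grace = K.
The 5 still-open variables draw from only 5 values {H, J, M, N, O}, so each is used; only Carol can be M, hence Carol = M.

M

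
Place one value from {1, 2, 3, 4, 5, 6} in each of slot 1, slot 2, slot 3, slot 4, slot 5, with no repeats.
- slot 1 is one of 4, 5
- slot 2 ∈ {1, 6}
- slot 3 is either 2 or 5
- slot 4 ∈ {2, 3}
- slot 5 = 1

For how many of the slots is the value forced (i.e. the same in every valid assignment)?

2

slot 5 must be 1 (only option left). Eliminate 1 elsewhere: slot 2.
slot 2 must be 6 (only option left).
Determined: slot 2=6, slot 5=1. The other slots each still have more than one consistent value. That makes 2.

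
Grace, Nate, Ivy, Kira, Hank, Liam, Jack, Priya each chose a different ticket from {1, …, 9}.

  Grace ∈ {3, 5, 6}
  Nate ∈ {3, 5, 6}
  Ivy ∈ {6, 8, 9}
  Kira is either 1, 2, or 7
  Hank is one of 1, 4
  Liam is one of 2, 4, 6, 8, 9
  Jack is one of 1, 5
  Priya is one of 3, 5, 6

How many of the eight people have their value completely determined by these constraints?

2

Grace, Nate, Priya between them cover only {3, 5, 6} — a naked triple. Remove those values from Ivy, Liam, Jack.
That leaves Jack = 1. Remove 1 from Kira, Hank.
Hank must be 4 (only option left). So Liam can't be 4.
Determined: Hank=4, Jack=1. The other people each still have more than one consistent value. That makes 2.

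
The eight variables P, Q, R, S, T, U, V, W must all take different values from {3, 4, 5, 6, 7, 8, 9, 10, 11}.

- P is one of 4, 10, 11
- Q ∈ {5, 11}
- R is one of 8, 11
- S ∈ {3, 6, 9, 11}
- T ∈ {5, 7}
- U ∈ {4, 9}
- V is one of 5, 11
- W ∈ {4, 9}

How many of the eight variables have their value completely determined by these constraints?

Q and V share exactly the 2 values {5, 11}; by pigeonhole those values go to them, so strike 5, 11 from P, R, S, T.
R has just one choice, so R = 8.
T has just one choice, so T = 7.
U and W between them cover only {4, 9} — a naked pair. Remove those values from P, S.
That leaves P = 10.
Determined: P=10, R=8, T=7. The other variables each still have more than one consistent value. That makes 3.

3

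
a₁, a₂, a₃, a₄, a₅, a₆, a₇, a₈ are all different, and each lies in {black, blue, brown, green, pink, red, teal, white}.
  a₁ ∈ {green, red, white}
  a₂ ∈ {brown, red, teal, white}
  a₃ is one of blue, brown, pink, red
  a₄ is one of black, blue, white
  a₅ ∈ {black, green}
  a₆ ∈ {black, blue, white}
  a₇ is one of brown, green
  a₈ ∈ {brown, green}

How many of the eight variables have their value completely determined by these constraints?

The 8 variables together cover exactly {black, blue, brown, green, pink, red, teal, white} — 8 values for 8 variables — and pink appears only in a₃'s list, so a₃ = pink.
The 7 still-open variables together cover exactly {black, blue, brown, green, red, teal, white} — 7 values for 7 variables — and teal appears only in a₂'s list, so a₂ = teal.
The 6 still-open variables together cover exactly {black, blue, brown, green, red, white} — 6 values for 6 variables — and red appears only in a₁'s list, so a₁ = red.
a₇ and a₈ share exactly the 2 values {brown, green}; by pigeonhole those values go to them, so strike brown, green from a₅.
a₅'s domain is down to {black}, so a₅ = black. Remove black from a₄, a₆.
Determined: a₁=red, a₂=teal, a₃=pink, a₅=black. The other variables each still have more than one consistent value. That makes 4.

4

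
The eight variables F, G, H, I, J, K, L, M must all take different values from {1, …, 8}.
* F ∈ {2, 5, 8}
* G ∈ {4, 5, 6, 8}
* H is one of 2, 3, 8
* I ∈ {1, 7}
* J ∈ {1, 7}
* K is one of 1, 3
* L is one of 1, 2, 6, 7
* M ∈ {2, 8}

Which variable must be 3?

K

Among the 8 variables, 4 fits only G (and all 8 values in {1, 2, 3, 4, 5, 6, 7, 8} must be used), so G = 4.
The 7 still-open variables together cover exactly {1, 2, 3, 5, 6, 7, 8} — 7 values for 7 variables — and 5 appears only in F's list, so F = 5.
The 6 still-open variables draw from only 6 values {1, 2, 3, 6, 7, 8}, so each is used; only L can be 6, hence L = 6.
I and J between them cover only {1, 7} — a naked pair. Remove those values from K.
So 3 goes to K.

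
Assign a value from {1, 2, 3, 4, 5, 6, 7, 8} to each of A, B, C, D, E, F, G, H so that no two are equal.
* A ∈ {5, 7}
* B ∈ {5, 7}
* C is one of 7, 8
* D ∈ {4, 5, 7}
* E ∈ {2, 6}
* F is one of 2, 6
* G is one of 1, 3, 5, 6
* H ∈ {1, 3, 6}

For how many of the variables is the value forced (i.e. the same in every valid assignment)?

The 8 variables together cover exactly {1, 2, 3, 4, 5, 6, 7, 8} — 8 values for 8 variables — and 4 appears only in D's list, so D = 4.
The 7 still-open variables draw from only 7 values {1, 2, 3, 5, 6, 7, 8}, so each is used; only C can be 8, hence C = 8.
A and B share exactly the 2 values {5, 7}; by pigeonhole those values go to them, so strike 5, 7 from G.
E and F share exactly the 2 values {2, 6}; by pigeonhole those values go to them, so strike 2, 6 from G, H.
Determined: C=8, D=4. The other variables each still have more than one consistent value. That makes 2.

2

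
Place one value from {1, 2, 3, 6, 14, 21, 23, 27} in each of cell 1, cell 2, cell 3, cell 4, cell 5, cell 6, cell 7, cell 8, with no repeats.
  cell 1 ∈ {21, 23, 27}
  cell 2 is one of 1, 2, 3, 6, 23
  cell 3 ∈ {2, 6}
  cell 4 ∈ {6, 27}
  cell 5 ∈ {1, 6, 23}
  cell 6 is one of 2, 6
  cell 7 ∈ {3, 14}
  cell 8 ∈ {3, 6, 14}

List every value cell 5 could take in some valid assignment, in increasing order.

Among the 8 variables, 21 fits only cell 1 (and all 8 values in {1, 2, 3, 6, 14, 21, 23, 27} must be used), so cell 1 = 21.
The 7 still-open variables together cover exactly {1, 2, 3, 6, 14, 23, 27} — 7 values for 7 variables — and 27 appears only in cell 4's list, so cell 4 = 27.
The 2 variables cell 3 and cell 6 are confined to {2, 6}, which locks those values in; drop them from cell 2, cell 5, cell 8.
cell 7 and cell 8 between them cover only {3, 14} — a naked pair. Remove those values from cell 2.
No further eliminations apply; cell 5 can still be any of 1, 23.

1, 23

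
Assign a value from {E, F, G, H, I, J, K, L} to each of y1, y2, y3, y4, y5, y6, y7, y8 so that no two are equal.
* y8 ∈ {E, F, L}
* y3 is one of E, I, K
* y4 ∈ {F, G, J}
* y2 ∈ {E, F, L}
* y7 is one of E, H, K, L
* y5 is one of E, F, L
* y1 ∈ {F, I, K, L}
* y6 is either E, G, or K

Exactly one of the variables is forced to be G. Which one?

y6

The 8 variables together cover exactly {E, F, G, H, I, J, K, L} — 8 values for 8 variables — and H appears only in y7's list, so y7 = H.
The 7 still-open variables draw from only 7 values {E, F, G, I, J, K, L}, so each is used; only y4 can be J, hence y4 = J.
Among the 6 still-open variables, G fits only y6 (and all 6 values in {E, F, G, I, K, L} must be used), so y6 = G.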